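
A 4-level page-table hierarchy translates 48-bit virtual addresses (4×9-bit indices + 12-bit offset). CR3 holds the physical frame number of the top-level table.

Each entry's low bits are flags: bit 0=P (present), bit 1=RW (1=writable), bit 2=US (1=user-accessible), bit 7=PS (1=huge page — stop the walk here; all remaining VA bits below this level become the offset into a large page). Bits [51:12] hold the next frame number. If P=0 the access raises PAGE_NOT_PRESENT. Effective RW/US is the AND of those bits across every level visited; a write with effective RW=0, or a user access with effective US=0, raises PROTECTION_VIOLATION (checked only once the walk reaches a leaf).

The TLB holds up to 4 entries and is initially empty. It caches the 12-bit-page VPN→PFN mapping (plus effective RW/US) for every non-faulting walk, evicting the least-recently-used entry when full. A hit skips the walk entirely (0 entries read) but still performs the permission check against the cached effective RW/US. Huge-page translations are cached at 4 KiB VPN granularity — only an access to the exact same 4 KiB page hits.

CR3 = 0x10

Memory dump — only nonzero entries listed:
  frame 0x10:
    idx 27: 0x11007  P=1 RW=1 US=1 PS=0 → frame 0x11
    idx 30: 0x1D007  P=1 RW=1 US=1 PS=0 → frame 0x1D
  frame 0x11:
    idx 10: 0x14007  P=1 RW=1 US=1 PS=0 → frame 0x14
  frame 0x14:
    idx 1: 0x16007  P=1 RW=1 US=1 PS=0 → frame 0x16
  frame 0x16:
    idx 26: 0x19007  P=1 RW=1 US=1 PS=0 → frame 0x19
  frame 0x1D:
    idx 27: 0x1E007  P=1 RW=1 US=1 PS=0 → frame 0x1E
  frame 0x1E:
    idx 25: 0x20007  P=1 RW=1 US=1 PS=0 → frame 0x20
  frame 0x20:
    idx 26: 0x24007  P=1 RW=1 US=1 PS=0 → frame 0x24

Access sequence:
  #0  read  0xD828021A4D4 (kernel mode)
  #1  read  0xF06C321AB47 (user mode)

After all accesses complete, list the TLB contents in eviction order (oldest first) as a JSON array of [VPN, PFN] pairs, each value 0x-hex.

Per-access translation:
#0 VA=0xD828021A4D4 (r,kernel):
  L0: frame=0x10 idx=27 entry=0x11007 [P=1 RW=1 US=1 PS=0]
  L1: frame=0x11 idx=10 entry=0x14007 [P=1 RW=1 US=1 PS=0]
  L2: frame=0x14 idx=1 entry=0x16007 [P=1 RW=1 US=1 PS=0]
  L3: frame=0x16 idx=26 entry=0x19007 [P=1 RW=1 US=1 PS=0]
  ✓ 0x194D4  — 4 lookups
#1 VA=0xF06C321AB47 (r,user):
  L0: frame=0x10 idx=30 entry=0x1D007 [P=1 RW=1 US=1 PS=0]
  L1: frame=0x1D idx=27 entry=0x1E007 [P=1 RW=1 US=1 PS=0]
  L2: frame=0x1E idx=25 entry=0x20007 [P=1 RW=1 US=1 PS=0]
  L3: frame=0x20 idx=26 entry=0x24007 [P=1 RW=1 US=1 PS=0]
  ✓ 0x24B47  — 4 lookups

TLB: [["0xD828021A", "0x19"], ["0xF06C321A", "0x24"]]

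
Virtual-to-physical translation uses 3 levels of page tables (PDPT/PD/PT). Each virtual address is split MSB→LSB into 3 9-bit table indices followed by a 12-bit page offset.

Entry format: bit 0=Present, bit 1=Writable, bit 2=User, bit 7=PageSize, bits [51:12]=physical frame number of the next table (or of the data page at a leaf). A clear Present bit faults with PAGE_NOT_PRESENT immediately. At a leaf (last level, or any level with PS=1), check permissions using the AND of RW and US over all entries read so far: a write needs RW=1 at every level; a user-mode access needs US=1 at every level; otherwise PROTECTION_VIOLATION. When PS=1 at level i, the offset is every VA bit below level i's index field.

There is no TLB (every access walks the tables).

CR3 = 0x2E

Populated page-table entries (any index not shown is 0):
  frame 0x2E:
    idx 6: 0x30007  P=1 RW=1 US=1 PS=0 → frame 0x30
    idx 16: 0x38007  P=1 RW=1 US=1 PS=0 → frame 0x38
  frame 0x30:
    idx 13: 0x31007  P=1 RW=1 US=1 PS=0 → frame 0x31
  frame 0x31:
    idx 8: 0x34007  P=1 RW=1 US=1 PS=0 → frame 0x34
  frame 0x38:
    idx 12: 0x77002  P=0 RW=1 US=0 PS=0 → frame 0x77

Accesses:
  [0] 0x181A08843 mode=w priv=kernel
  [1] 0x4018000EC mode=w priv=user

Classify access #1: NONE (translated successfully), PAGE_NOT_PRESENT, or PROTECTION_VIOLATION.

Per-access translation:
#0 VA=0x181A08843 (w,kernel):
  L0: frame=0x2E idx=6 entry=0x30007 [P=1 RW=1 US=1 PS=0]
  L1: frame=0x30 idx=13 entry=0x31007 [P=1 RW=1 US=1 PS=0]
  L2: frame=0x31 idx=8 entry=0x34007 [P=1 RW=1 US=1 PS=0]
  ✓ 0x34843  — 3 lookups
#1 VA=0x4018000EC (w,user):
  L0: frame=0x2E idx=16 entry=0x38007 [P=1 RW=1 US=1 PS=0]
  L1: frame=0x38 idx=12 entry=0x77002 [P=0 RW=1 US=0 PS=0]
  ✗ PAGE_NOT_PRESENT  [2 reads]

Access #1 fault: PAGE_NOT_PRESENT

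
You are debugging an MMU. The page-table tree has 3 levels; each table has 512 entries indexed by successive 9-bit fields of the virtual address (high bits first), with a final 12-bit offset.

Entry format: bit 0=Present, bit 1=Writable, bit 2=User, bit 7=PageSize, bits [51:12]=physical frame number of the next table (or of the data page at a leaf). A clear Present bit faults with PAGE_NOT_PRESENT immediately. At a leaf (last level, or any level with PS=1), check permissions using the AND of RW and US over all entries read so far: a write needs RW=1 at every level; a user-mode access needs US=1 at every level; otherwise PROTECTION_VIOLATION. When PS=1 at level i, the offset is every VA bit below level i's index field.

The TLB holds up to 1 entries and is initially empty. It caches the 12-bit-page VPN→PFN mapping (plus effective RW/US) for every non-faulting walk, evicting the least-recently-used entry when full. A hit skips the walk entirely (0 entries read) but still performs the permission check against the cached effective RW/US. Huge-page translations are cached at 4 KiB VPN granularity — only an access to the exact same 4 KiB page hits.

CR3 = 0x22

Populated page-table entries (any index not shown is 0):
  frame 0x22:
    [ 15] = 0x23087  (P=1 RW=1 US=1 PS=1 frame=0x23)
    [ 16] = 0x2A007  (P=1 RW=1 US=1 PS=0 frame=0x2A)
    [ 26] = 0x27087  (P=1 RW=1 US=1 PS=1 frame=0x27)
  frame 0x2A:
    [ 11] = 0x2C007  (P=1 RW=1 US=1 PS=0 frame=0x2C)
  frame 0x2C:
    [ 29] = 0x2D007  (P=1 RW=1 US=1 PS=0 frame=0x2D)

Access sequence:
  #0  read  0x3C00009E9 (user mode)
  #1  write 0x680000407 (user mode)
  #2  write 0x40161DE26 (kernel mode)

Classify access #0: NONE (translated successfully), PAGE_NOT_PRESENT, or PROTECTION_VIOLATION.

Per-access translation:
#0 VA=0x3C00009E9 (r,user):
  [0] read 0x22 idx=15: raw=0x23087 flags P=1 W=1 U=1 S=1
  → PA=0x239E9 (huge @L0)  (1 entries read)
#1 VA=0x680000407 (w,user):
  [0] read 0x22 idx=26: raw=0x27087 flags P=1 W=1 U=1 S=1
  → PA=0x27407 (huge @L0)  (1 entries read)
#2 VA=0x40161DE26 (w,kernel):
  [0] read 0x22 idx=16: raw=0x2A007 flags P=1 W=1 U=1 S=0
  [1] read 0x2A idx=11: raw=0x2C007 flags P=1 W=1 U=1 S=0
  [2] read 0x2C idx=29: raw=0x2D007 flags P=1 W=1 U=1 S=0
  → PA=0x2DE26  (3 entries read)

Access #0 fault: NONE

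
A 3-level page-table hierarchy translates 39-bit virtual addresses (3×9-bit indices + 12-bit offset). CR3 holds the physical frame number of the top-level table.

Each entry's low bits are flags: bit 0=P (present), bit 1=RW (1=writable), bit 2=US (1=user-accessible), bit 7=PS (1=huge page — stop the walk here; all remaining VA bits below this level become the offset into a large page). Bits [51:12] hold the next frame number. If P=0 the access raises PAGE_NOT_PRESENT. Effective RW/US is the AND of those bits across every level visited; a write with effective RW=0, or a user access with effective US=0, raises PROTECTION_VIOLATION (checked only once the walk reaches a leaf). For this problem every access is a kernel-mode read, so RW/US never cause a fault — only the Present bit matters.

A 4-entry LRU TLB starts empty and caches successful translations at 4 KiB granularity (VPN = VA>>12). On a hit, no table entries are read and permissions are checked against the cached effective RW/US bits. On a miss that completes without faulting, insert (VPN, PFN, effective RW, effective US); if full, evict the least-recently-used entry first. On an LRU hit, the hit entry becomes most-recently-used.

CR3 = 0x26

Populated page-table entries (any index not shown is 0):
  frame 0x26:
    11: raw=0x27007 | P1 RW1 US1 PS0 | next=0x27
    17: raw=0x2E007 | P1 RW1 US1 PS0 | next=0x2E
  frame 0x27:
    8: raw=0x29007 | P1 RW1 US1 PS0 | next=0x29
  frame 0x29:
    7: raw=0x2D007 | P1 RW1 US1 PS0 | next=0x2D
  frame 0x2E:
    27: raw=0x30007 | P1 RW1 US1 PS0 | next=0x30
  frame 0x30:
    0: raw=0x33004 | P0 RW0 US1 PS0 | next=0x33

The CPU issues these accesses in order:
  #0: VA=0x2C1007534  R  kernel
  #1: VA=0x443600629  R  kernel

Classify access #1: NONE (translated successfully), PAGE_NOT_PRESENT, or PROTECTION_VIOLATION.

Walk each access:
#0 VA=0x2C1007534 (r,kernel):
  L0: frame=0x26 idx=11 entry=0x27007 [P=1 RW=1 US=1 PS=0]
  L1: frame=0x27 idx=8 entry=0x29007 [P=1 RW=1 US=1 PS=0]
  L2: frame=0x29 idx=7 entry=0x2D007 [P=1 RW=1 US=1 PS=0]
  ✓ 0x2D534  — 3 lookups
#1 VA=0x443600629 (r,kernel):
  L0: frame=0x26 idx=17 entry=0x2E007 [P=1 RW=1 US=1 PS=0]
  L1: frame=0x2E idx=27 entry=0x30007 [P=1 RW=1 US=1 PS=0]
  L2: frame=0x30 idx=0 entry=0x33004 [P=0 RW=0 US=1 PS=0]
  ⇒ fault: PAGE_NOT_PRESENT  — 3 lookups

Access #1 fault: PAGE_NOT_PRESENT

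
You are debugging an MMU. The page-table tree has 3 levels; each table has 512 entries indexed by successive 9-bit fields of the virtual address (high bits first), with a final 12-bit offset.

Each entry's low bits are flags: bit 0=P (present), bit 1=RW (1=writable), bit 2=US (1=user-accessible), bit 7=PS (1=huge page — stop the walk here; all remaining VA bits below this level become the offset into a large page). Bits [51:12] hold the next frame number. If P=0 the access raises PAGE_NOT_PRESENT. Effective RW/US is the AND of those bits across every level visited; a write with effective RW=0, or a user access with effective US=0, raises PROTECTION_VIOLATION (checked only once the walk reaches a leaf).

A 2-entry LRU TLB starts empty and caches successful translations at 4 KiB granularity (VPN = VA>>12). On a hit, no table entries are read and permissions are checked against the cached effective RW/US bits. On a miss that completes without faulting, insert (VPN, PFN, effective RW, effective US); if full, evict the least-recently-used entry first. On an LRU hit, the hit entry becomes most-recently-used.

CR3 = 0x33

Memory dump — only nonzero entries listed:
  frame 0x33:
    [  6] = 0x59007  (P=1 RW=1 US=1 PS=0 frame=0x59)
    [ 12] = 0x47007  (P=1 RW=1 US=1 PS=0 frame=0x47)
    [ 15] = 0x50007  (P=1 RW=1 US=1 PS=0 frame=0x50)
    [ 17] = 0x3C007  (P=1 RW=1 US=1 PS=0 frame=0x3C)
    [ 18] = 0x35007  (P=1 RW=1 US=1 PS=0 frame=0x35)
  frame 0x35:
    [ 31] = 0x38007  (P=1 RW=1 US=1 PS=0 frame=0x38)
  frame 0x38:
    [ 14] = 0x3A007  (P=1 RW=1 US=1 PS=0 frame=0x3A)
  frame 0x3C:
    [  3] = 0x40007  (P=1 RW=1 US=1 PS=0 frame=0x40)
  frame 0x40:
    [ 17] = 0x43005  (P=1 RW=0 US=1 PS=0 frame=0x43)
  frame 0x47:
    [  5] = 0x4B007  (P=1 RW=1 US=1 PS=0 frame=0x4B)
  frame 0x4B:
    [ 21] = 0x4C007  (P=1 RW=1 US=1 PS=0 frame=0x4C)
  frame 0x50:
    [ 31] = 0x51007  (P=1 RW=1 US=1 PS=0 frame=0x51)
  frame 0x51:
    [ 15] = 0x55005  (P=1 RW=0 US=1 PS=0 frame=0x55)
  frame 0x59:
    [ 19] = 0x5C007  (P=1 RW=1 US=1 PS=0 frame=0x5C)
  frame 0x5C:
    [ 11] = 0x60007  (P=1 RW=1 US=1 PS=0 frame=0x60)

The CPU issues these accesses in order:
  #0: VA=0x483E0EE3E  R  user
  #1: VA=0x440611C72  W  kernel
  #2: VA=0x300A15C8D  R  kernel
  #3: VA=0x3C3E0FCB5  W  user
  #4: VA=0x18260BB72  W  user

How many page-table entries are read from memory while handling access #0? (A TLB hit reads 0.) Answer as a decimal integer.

Per-access translation:
#0 VA=0x483E0EE3E (r,user):
  L0 @0x33[18] → 0x35007  P=1,RW=1,US=1,PS=0
  L1 @0x35[31] → 0x38007  P=1,RW=1,US=1,PS=0
  L2 @0x38[14] → 0x3A007  P=1,RW=1,US=1,PS=0
  ✓ 0x3AE3E  — 3 lookups
#1 VA=0x440611C72 (w,kernel):
  L0 @0x33[17] → 0x3C007  P=1,RW=1,US=1,PS=0
  L1 @0x3C[3] → 0x40007  P=1,RW=1,US=1,PS=0
  L2 @0x40[17] → 0x43005  P=1,RW=0,US=1,PS=0
  ⇒ fault: PROTECTION_VIOLATION  — 3 lookups
#2 VA=0x300A15C8D (r,kernel):
  L0 @0x33[12] → 0x47007  P=1,RW=1,US=1,PS=0
  L1 @0x47[5] → 0x4B007  P=1,RW=1,US=1,PS=0
  L2 @0x4B[21] → 0x4C007  P=1,RW=1,US=1,PS=0
  ✓ 0x4CC8D  — 3 lookups
#3 VA=0x3C3E0FCB5 (w,user):
  L0 @0x33[15] → 0x50007  P=1,RW=1,US=1,PS=0
  L1 @0x50[31] → 0x51007  P=1,RW=1,US=1,PS=0
  L2 @0x51[15] → 0x55005  P=1,RW=0,US=1,PS=0
  ⇒ fault: PROTECTION_VIOLATION  — 3 lookups
#4 VA=0x18260BB72 (w,user):
  L0 @0x33[6] → 0x59007  P=1,RW=1,US=1,PS=0
  L1 @0x59[19] → 0x5C007  P=1,RW=1,US=1,PS=0
  L2 @0x5C[11] → 0x60007  P=1,RW=1,US=1,PS=0
  ✓ 0x60B72  — 3 lookups

Entries read for #0: 3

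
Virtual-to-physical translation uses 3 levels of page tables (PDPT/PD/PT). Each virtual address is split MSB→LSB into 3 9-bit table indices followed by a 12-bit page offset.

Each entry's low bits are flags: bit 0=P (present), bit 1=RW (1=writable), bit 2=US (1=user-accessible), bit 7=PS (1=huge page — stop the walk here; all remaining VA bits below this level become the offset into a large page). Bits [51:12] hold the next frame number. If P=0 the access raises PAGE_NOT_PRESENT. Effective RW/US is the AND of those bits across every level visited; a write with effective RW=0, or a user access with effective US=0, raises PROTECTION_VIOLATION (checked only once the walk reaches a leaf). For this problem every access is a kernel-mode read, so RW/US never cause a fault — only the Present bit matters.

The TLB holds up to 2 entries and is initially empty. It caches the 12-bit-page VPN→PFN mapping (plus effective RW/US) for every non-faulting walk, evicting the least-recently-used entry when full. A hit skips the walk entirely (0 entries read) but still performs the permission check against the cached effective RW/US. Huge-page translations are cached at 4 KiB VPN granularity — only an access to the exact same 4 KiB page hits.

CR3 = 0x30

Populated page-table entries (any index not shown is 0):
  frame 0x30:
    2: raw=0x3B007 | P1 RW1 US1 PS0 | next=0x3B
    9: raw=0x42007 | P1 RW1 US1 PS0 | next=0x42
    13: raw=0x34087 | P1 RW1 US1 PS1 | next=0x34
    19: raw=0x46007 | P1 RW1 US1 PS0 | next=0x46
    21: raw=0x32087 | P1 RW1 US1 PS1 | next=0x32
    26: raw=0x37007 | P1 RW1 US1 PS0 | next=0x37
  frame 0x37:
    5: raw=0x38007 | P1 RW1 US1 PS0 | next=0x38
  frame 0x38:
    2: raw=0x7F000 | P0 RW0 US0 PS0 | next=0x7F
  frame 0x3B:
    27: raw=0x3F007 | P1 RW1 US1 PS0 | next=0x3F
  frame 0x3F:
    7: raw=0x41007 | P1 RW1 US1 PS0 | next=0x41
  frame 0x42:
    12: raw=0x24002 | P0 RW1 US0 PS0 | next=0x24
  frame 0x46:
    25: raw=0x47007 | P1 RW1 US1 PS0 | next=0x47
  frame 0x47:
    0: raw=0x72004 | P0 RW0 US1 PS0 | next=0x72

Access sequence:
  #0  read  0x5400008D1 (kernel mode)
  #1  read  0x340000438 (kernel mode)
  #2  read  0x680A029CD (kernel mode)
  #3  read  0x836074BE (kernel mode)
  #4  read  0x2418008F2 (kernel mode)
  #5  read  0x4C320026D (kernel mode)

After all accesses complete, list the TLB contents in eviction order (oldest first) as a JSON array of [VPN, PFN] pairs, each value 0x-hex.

Walk each access:
#0 VA=0x5400008D1 (r,kernel):
  L0 @0x30[21] → 0x32087  P=1,RW=1,US=1,PS=1
  ✓ 0x328D1 (huge @L0)  — 1 lookups
#1 VA=0x340000438 (r,kernel):
  L0 @0x30[13] → 0x34087  P=1,RW=1,US=1,PS=1
  ✓ 0x34438 (huge @L0)  — 1 lookups
#2 VA=0x680A029CD (r,kernel):
  L0 @0x30[26] → 0x37007  P=1,RW=1,US=1,PS=0
  L1 @0x37[5] → 0x38007  P=1,RW=1,US=1,PS=0
  L2 @0x38[2] → 0x7F000  P=0,RW=0,US=0,PS=0
  → PAGE_NOT_PRESENT  (3 entries read)
#3 VA=0x836074BE (r,kernel):
  L0 @0x30[2] → 0x3B007  P=1,RW=1,US=1,PS=0
  L1 @0x3B[27] → 0x3F007  P=1,RW=1,US=1,PS=0
  L2 @0x3F[7] → 0x41007  P=1,RW=1,US=1,PS=0
  ✓ 0x414BE  — 3 lookups
#4 VA=0x2418008F2 (r,kernel):
  L0 @0x30[9] → 0x42007  P=1,RW=1,US=1,PS=0
  L1 @0x42[12] → 0x24002  P=0,RW=1,US=0,PS=0
  → PAGE_NOT_PRESENT  (2 entries read)
#5 VA=0x4C320026D (r,kernel):
  L0 @0x30[19] → 0x46007  P=1,RW=1,US=1,PS=0
  L1 @0x46[25] → 0x47007  P=1,RW=1,US=1,PS=0
  L2 @0x47[0] → 0x72004  P=0,RW=0,US=1,PS=0
  → PAGE_NOT_PRESENT  (3 entries read)

TLB: [["0x340000", "0x34"], ["0x83607", "0x41"]]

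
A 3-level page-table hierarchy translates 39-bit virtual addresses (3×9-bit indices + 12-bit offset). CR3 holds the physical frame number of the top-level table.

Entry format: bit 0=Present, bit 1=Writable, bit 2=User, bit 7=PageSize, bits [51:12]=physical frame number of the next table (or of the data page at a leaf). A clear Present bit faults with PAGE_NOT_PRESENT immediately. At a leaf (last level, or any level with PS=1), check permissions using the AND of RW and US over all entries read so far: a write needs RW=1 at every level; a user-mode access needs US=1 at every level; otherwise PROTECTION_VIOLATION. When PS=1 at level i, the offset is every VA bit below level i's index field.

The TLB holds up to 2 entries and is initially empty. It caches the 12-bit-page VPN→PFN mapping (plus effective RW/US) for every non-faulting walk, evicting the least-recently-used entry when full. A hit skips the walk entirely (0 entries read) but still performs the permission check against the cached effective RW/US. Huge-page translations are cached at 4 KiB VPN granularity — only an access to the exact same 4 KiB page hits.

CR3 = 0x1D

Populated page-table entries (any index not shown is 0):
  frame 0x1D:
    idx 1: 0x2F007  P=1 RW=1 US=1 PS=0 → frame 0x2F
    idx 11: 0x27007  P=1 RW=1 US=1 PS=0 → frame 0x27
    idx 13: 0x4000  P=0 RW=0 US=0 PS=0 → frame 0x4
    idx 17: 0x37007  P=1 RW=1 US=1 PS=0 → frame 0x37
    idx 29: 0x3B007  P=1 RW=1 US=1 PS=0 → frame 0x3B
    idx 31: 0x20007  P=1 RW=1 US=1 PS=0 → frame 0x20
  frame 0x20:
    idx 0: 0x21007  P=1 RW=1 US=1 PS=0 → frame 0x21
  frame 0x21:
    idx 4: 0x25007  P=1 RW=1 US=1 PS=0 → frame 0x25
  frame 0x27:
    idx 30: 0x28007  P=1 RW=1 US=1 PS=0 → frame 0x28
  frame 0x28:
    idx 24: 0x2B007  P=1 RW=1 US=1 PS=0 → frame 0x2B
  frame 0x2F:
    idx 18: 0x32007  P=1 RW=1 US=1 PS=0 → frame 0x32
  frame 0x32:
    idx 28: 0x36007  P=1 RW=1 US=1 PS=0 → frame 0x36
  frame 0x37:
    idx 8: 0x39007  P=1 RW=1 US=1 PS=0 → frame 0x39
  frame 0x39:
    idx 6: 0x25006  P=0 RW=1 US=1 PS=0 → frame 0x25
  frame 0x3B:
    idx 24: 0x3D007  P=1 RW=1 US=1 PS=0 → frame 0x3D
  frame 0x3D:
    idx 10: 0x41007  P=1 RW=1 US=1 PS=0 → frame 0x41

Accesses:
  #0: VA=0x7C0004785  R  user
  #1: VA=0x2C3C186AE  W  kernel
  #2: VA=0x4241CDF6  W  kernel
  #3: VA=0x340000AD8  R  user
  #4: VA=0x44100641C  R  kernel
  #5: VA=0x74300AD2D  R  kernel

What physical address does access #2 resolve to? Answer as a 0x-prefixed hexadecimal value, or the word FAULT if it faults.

Walk each access:
#0 VA=0x7C0004785 (r,user):
  L0: frame=0x1D idx=31 entry=0x20007 [P=1 RW=1 US=1 PS=0]
  L1: frame=0x20 idx=0 entry=0x21007 [P=1 RW=1 US=1 PS=0]
  L2: frame=0x21 idx=4 entry=0x25007 [P=1 RW=1 US=1 PS=0]
  ⇒ phys 0x25785  [3 reads]
#1 VA=0x2C3C186AE (w,kernel):
  L0: frame=0x1D idx=11 entry=0x27007 [P=1 RW=1 US=1 PS=0]
  L1: frame=0x27 idx=30 entry=0x28007 [P=1 RW=1 US=1 PS=0]
  L2: frame=0x28 idx=24 entry=0x2B007 [P=1 RW=1 US=1 PS=0]
  ⇒ phys 0x2B6AE  [3 reads]
#2 VA=0x4241CDF6 (w,kernel):
  L0: frame=0x1D idx=1 entry=0x2F007 [P=1 RW=1 US=1 PS=0]
  L1: frame=0x2F idx=18 entry=0x32007 [P=1 RW=1 US=1 PS=0]
  L2: frame=0x32 idx=28 entry=0x36007 [P=1 RW=1 US=1 PS=0]
  ⇒ phys 0x36DF6  [3 reads]
#3 VA=0x340000AD8 (r,user):
  L0: frame=0x1D idx=13 entry=0x4000 [P=0 RW=0 US=0 PS=0]
  ⇒ fault: PAGE_NOT_PRESENT  — 1 lookups
#4 VA=0x44100641C (r,kernel):
  L0: frame=0x1D idx=17 entry=0x37007 [P=1 RW=1 US=1 PS=0]
  L1: frame=0x37 idx=8 entry=0x39007 [P=1 RW=1 US=1 PS=0]
  L2: frame=0x39 idx=6 entry=0x25006 [P=0 RW=1 US=1 PS=0]
  ⇒ fault: PAGE_NOT_PRESENT  — 3 lookups
#5 VA=0x74300AD2D (r,kernel):
  L0: frame=0x1D idx=29 entry=0x3B007 [P=1 RW=1 US=1 PS=0]
  L1: frame=0x3B idx=24 entry=0x3D007 [P=1 RW=1 US=1 PS=0]
  L2: frame=0x3D idx=10 entry=0x41007 [P=1 RW=1 US=1 PS=0]
  ⇒ phys 0x41D2D  [3 reads]

Access #2 PA: 0x36DF6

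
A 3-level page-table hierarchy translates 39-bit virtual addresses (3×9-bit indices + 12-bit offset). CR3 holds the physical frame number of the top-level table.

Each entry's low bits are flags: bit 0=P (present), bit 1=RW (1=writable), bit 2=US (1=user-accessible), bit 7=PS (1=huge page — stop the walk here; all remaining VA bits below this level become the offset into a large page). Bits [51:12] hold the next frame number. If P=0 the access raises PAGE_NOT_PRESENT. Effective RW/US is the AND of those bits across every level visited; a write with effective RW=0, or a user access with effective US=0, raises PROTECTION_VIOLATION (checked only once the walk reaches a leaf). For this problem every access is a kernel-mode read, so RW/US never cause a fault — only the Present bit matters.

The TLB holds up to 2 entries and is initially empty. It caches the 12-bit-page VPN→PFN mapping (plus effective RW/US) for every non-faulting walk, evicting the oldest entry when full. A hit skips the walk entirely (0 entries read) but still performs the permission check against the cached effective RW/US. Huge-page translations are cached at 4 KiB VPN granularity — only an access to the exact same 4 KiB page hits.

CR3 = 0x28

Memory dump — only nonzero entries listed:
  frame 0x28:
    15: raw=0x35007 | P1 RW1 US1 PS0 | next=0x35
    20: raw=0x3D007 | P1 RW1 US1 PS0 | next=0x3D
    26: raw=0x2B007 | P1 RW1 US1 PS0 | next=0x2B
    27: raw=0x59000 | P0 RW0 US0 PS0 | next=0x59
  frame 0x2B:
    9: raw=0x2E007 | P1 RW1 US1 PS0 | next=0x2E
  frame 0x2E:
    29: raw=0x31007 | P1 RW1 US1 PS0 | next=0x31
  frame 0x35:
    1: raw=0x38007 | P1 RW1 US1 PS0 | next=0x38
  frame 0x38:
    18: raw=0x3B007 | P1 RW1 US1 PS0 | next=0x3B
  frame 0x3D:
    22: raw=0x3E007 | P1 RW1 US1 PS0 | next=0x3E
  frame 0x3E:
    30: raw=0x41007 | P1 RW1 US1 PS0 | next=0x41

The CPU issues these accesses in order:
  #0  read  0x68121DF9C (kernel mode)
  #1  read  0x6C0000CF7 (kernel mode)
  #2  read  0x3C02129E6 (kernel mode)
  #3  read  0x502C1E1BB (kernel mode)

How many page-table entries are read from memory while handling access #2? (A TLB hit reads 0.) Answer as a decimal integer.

Trace:
#0 VA=0x68121DF9C (r,kernel):
  [0] read 0x28 idx=26: raw=0x2B007 flags P=1 W=1 U=1 S=0
  [1] read 0x2B idx=9: raw=0x2E007 flags P=1 W=1 U=1 S=0
  [2] read 0x2E idx=29: raw=0x31007 flags P=1 W=1 U=1 S=0
  ✓ 0x31F9C  — 3 lookups
#1 VA=0x6C0000CF7 (r,kernel):
  [0] read 0x28 idx=27: raw=0x59000 flags P=0 W=0 U=0 S=0
  → PAGE_NOT_PRESENT  (1 entries read)
#2 VA=0x3C02129E6 (r,kernel):
  [0] read 0x28 idx=15: raw=0x35007 flags P=1 W=1 U=1 S=0
  [1] read 0x35 idx=1: raw=0x38007 flags P=1 W=1 U=1 S=0
  [2] read 0x38 idx=18: raw=0x3B007 flags P=1 W=1 U=1 S=0
  ✓ 0x3B9E6  — 3 lookups
#3 VA=0x502C1E1BB (r,kernel):
  [0] read 0x28 idx=20: raw=0x3D007 flags P=1 W=1 U=1 S=0
  [1] read 0x3D idx=22: raw=0x3E007 flags P=1 W=1 U=1 S=0
  [2] read 0x3E idx=30: raw=0x41007 flags P=1 W=1 U=1 S=0
  ✓ 0x411BB  — 3 lookups

Entries read for #2: 3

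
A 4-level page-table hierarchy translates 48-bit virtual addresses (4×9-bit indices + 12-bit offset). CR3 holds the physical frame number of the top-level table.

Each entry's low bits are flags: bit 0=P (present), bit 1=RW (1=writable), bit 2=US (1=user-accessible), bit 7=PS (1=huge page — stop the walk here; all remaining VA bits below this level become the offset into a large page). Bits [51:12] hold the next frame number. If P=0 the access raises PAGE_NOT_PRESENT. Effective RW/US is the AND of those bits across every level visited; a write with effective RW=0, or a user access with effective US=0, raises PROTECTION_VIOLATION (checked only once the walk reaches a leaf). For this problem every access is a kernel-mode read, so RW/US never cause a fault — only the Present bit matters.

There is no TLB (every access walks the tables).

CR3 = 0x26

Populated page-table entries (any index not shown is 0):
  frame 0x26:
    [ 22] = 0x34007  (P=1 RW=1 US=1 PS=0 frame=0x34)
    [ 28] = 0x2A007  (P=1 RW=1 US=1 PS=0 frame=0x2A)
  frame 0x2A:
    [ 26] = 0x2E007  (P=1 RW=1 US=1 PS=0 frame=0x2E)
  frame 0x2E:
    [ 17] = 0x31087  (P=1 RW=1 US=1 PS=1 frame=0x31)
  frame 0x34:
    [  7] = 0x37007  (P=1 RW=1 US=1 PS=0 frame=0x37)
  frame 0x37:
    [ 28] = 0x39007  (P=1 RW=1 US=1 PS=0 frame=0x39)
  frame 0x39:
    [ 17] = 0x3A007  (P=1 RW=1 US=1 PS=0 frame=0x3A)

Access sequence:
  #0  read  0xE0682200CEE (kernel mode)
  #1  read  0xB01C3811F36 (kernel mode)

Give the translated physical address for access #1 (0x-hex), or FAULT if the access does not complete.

Trace:
#0 VA=0xE0682200CEE (r,kernel):
  L0 @0x26[28] → 0x2A007  P=1,RW=1,US=1,PS=0
  L1 @0x2A[26] → 0x2E007  P=1,RW=1,US=1,PS=0
  L2 @0x2E[17] → 0x31087  P=1,RW=1,US=1,PS=1
  → PA=0x31CEE (huge @L2)  (3 entries read)
#1 VA=0xB01C3811F36 (r,kernel):
  L0 @0x26[22] → 0x34007  P=1,RW=1,US=1,PS=0
  L1 @0x34[7] → 0x37007  P=1,RW=1,US=1,PS=0
  L2 @0x37[28] → 0x39007  P=1,RW=1,US=1,PS=0
  L3 @0x39[17] → 0x3A007  P=1,RW=1,US=1,PS=0
  → PA=0x3AF36  (4 entries read)

Access #1 PA: 0x3AF36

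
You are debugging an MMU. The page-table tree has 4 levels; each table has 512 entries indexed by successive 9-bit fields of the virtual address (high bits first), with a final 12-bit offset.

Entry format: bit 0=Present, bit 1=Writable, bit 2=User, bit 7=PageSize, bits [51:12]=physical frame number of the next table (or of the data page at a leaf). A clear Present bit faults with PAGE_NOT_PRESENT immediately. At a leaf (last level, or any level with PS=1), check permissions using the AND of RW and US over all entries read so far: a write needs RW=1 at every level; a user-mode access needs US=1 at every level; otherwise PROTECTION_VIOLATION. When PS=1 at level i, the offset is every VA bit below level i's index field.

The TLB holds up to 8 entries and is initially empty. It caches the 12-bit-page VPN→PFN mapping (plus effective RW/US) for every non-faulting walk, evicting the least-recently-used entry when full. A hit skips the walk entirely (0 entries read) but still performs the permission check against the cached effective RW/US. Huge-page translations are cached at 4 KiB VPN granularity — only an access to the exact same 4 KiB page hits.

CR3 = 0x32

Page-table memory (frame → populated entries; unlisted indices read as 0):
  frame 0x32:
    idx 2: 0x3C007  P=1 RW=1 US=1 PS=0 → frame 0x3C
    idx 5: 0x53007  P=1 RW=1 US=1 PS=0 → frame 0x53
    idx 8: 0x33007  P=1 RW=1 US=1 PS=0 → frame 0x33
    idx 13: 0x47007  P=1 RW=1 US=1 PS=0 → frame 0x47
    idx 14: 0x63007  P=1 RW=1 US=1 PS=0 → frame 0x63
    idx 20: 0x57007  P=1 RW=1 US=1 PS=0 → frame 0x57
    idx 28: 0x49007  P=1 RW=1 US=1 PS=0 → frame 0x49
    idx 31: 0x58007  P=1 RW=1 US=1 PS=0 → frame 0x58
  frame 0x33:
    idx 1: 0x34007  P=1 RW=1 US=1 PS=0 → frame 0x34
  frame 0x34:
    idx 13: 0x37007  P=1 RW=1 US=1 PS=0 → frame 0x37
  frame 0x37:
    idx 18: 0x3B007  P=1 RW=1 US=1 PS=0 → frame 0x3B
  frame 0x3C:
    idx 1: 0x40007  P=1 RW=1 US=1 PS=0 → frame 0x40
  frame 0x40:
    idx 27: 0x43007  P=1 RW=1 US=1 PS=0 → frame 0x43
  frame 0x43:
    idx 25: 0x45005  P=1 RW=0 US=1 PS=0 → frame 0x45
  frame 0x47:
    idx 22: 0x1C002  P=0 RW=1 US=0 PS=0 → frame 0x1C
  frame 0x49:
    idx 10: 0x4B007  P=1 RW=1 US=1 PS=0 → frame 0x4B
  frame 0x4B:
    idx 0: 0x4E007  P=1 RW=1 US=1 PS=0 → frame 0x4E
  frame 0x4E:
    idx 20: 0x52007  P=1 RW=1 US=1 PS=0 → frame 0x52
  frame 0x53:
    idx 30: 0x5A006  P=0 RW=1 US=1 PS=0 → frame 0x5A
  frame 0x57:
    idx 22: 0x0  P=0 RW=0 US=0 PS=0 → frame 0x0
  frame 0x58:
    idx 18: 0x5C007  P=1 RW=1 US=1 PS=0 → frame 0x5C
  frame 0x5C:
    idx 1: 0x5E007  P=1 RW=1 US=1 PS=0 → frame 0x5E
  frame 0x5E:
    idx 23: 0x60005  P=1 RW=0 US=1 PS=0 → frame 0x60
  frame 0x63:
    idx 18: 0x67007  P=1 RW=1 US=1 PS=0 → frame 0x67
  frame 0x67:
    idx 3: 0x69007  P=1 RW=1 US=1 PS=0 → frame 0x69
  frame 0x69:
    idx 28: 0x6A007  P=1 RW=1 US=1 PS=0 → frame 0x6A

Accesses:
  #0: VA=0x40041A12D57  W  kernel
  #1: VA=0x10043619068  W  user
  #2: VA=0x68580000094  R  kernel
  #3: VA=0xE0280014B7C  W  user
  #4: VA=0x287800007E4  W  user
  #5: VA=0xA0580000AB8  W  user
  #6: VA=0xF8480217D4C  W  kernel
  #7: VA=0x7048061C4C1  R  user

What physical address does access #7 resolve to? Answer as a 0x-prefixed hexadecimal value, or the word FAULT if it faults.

Trace:
#0 VA=0x40041A12D57 (w,kernel):
  [0] read 0x32 idx=8: raw=0x33007 flags P=1 W=1 U=1 S=0
  [1] read 0x33 idx=1: raw=0x34007 flags P=1 W=1 U=1 S=0
  [2] read 0x34 idx=13: raw=0x37007 flags P=1 W=1 U=1 S=0
  [3] read 0x37 idx=18: raw=0x3B007 flags P=1 W=1 U=1 S=0
  → PA=0x3BD57  (4 entries read)
#1 VA=0x10043619068 (w,user):
  [0] read 0x32 idx=2: raw=0x3C007 flags P=1 W=1 U=1 S=0
  [1] read 0x3C idx=1: raw=0x40007 flags P=1 W=1 U=1 S=0
  [2] read 0x40 idx=27: raw=0x43007 flags P=1 W=1 U=1 S=0
  [3] read 0x43 idx=25: raw=0x45005 flags P=1 W=0 U=1 S=0
  ✗ PROTECTION_VIOLATION  [4 reads]
#2 VA=0x68580000094 (r,kernel):
  [0] read 0x32 idx=13: raw=0x47007 flags P=1 W=1 U=1 S=0
  [1] read 0x47 idx=22: raw=0x1C002 flags P=0 W=1 U=0 S=0
  ✗ PAGE_NOT_PRESENT  [2 reads]
#3 VA=0xE0280014B7C (w,user):
  [0] read 0x32 idx=28: raw=0x49007 flags P=1 W=1 U=1 S=0
  [1] read 0x49 idx=10: raw=0x4B007 flags P=1 W=1 U=1 S=0
  [2] read 0x4B idx=0: raw=0x4E007 flags P=1 W=1 U=1 S=0
  [3] read 0x4E idx=20: raw=0x52007 flags P=1 W=1 U=1 S=0
  → PA=0x52B7C  (4 entries read)
#4 VA=0x287800007E4 (w,user):
  [0] read 0x32 idx=5: raw=0x53007 flags P=1 W=1 U=1 S=0
  [1] read 0x53 idx=30: raw=0x5A006 flags P=0 W=1 U=1 S=0
  ✗ PAGE_NOT_PRESENT  [2 reads]
#5 VA=0xA0580000AB8 (w,user):
  [0] read 0x32 idx=20: raw=0x57007 flags P=1 W=1 U=1 S=0
  [1] read 0x57 idx=22: raw=0x0 flags P=0 W=0 U=0 S=0
  ✗ PAGE_NOT_PRESENT  [2 reads]
#6 VA=0xF8480217D4C (w,kernel):
  [0] read 0x32 idx=31: raw=0x58007 flags P=1 W=1 U=1 S=0
  [1] read 0x58 idx=18: raw=0x5C007 flags P=1 W=1 U=1 S=0
  [2] read 0x5C idx=1: raw=0x5E007 flags P=1 W=1 U=1 S=0
  [3] read 0x5E idx=23: raw=0x60005 flags P=1 W=0 U=1 S=0
  ✗ PROTECTION_VIOLATION  [4 reads]
#7 VA=0x7048061C4C1 (r,user):
  [0] read 0x32 idx=14: raw=0x63007 flags P=1 W=1 U=1 S=0
  [1] read 0x63 idx=18: raw=0x67007 flags P=1 W=1 U=1 S=0
  [2] read 0x67 idx=3: raw=0x69007 flags P=1 W=1 U=1 S=0
  [3] read 0x69 idx=28: raw=0x6A007 flags P=1 W=1 U=1 S=0
  → PA=0x6A4C1  (4 entries read)

Access #7 PA: 0x6A4C1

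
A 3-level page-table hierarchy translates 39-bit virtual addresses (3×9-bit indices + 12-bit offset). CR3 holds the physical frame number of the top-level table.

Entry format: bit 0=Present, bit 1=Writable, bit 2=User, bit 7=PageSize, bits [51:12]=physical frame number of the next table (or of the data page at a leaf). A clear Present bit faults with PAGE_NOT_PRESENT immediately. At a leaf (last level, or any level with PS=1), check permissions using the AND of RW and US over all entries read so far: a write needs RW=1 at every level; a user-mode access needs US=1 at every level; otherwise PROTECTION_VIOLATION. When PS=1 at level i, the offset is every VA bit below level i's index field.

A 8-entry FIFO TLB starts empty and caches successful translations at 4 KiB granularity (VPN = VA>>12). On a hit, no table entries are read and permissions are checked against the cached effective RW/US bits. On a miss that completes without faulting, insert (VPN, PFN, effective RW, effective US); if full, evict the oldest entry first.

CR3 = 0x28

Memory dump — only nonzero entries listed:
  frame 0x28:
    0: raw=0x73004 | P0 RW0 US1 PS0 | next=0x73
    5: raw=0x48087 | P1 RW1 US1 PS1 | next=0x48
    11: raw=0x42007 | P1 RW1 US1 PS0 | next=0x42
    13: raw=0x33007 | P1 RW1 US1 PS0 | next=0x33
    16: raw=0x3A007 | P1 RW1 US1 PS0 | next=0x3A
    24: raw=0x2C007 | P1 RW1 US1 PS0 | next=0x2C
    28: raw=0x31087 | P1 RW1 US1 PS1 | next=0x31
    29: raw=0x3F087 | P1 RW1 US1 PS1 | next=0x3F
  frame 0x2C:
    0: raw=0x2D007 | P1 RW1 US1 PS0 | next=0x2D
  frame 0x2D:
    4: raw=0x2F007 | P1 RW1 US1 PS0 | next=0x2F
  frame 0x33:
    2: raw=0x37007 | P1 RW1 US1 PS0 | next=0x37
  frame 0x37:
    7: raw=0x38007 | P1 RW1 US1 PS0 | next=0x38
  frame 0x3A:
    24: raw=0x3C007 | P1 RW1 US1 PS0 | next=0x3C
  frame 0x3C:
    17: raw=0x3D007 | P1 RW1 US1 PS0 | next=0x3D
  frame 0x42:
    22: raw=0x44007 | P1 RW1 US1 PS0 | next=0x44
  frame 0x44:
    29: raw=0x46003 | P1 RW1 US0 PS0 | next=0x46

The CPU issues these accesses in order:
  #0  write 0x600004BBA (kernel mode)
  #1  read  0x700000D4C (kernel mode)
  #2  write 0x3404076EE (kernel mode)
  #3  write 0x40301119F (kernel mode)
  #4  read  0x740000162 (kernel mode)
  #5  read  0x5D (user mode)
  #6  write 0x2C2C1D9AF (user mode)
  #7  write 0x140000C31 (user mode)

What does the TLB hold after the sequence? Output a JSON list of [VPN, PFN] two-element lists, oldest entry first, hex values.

Trace:
#0 VA=0x600004BBA (w,kernel):
  lvl0: tbl 0x28, slot 24 ⇒ 0x2C007 (P1/RW1/US1/PS0)
  lvl1: tbl 0x2C, slot 0 ⇒ 0x2D007 (P1/RW1/US1/PS0)
  lvl2: tbl 0x2D, slot 4 ⇒ 0x2F007 (P1/RW1/US1/PS0)
  ⇒ phys 0x2FBBA  [3 reads]
#1 VA=0x700000D4C (r,kernel):
  lvl0: tbl 0x28, slot 28 ⇒ 0x31087 (P1/RW1/US1/PS1)
  ⇒ phys 0x31D4C (huge @L0)  [1 reads]
#2 VA=0x3404076EE (w,kernel):
  lvl0: tbl 0x28, slot 13 ⇒ 0x33007 (P1/RW1/US1/PS0)
  lvl1: tbl 0x33, slot 2 ⇒ 0x37007 (P1/RW1/US1/PS0)
  lvl2: tbl 0x37, slot 7 ⇒ 0x38007 (P1/RW1/US1/PS0)
  ⇒ phys 0x386EE  [3 reads]
#3 VA=0x40301119F (w,kernel):
  lvl0: tbl 0x28, slot 16 ⇒ 0x3A007 (P1/RW1/US1/PS0)
  lvl1: tbl 0x3A, slot 24 ⇒ 0x3C007 (P1/RW1/US1/PS0)
  lvl2: tbl 0x3C, slot 17 ⇒ 0x3D007 (P1/RW1/US1/PS0)
  ⇒ phys 0x3D19F  [3 reads]
#4 VA=0x740000162 (r,kernel):
  lvl0: tbl 0x28, slot 29 ⇒ 0x3F087 (P1/RW1/US1/PS1)
  ⇒ phys 0x3F162 (huge @L0)  [1 reads]
#5 VA=0x5D (r,user):
  lvl0: tbl 0x28, slot 0 ⇒ 0x73004 (P0/RW0/US1/PS0)
  ✗ PAGE_NOT_PRESENT  [1 reads]
#6 VA=0x2C2C1D9AF (w,user):
  lvl0: tbl 0x28, slot 11 ⇒ 0x42007 (P1/RW1/US1/PS0)
  lvl1: tbl 0x42, slot 22 ⇒ 0x44007 (P1/RW1/US1/PS0)
  lvl2: tbl 0x44, slot 29 ⇒ 0x46003 (P1/RW1/US0/PS0)
  ✗ PROTECTION_VIOLATION  [3 reads]
#7 VA=0x140000C31 (w,user):
  lvl0: tbl 0x28, slot 5 ⇒ 0x48087 (P1/RW1/US1/PS1)
  ⇒ phys 0x48C31 (huge @L0)  [1 reads]

TLB: [["0x600004", "0x2F"], ["0x700000", "0x31"], ["0x340407", "0x38"], ["0x403011", "0x3D"], ["0x740000", "0x3F"], ["0x140000", "0x48"]]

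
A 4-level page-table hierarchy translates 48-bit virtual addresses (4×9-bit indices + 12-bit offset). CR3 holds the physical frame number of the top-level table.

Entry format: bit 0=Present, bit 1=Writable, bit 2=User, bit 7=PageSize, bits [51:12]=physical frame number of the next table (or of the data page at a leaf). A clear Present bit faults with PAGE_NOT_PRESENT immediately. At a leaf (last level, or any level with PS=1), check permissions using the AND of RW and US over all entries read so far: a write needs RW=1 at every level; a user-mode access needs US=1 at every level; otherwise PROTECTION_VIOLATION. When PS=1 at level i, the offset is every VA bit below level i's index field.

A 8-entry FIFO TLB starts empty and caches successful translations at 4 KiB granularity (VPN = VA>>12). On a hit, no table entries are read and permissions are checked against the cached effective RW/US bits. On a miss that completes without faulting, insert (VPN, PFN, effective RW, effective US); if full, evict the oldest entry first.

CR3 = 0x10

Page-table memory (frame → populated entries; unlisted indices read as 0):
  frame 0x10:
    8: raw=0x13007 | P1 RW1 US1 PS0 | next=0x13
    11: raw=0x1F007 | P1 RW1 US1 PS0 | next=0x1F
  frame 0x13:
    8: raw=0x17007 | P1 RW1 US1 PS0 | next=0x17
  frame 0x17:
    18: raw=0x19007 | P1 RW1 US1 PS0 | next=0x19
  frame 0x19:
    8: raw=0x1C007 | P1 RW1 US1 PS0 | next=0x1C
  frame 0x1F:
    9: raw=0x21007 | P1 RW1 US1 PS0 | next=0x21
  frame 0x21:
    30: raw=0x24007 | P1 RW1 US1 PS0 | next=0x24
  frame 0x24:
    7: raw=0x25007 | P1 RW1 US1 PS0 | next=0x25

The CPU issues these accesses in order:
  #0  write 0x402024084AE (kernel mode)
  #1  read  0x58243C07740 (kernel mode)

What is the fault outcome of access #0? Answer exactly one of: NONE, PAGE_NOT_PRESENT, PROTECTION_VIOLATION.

Trace:
#0 VA=0x402024084AE (w,kernel):
  L0: frame=0x10 idx=8 entry=0x13007 [P=1 RW=1 US=1 PS=0]
  L1: frame=0x13 idx=8 entry=0x17007 [P=1 RW=1 US=1 PS=0]
  L2: frame=0x17 idx=18 entry=0x19007 [P=1 RW=1 US=1 PS=0]
  L3: frame=0x19 idx=8 entry=0x1C007 [P=1 RW=1 US=1 PS=0]
  ⇒ phys 0x1C4AE  [4 reads]
#1 VA=0x58243C07740 (r,kernel):
  L0: frame=0x10 idx=11 entry=0x1F007 [P=1 RW=1 US=1 PS=0]
  L1: frame=0x1F idx=9 entry=0x21007 [P=1 RW=1 US=1 PS=0]
  L2: frame=0x21 idx=30 entry=0x24007 [P=1 RW=1 US=1 PS=0]
  L3: frame=0x24 idx=7 entry=0x25007 [P=1 RW=1 US=1 PS=0]
  ⇒ phys 0x25740  [4 reads]

Access #0 fault: NONE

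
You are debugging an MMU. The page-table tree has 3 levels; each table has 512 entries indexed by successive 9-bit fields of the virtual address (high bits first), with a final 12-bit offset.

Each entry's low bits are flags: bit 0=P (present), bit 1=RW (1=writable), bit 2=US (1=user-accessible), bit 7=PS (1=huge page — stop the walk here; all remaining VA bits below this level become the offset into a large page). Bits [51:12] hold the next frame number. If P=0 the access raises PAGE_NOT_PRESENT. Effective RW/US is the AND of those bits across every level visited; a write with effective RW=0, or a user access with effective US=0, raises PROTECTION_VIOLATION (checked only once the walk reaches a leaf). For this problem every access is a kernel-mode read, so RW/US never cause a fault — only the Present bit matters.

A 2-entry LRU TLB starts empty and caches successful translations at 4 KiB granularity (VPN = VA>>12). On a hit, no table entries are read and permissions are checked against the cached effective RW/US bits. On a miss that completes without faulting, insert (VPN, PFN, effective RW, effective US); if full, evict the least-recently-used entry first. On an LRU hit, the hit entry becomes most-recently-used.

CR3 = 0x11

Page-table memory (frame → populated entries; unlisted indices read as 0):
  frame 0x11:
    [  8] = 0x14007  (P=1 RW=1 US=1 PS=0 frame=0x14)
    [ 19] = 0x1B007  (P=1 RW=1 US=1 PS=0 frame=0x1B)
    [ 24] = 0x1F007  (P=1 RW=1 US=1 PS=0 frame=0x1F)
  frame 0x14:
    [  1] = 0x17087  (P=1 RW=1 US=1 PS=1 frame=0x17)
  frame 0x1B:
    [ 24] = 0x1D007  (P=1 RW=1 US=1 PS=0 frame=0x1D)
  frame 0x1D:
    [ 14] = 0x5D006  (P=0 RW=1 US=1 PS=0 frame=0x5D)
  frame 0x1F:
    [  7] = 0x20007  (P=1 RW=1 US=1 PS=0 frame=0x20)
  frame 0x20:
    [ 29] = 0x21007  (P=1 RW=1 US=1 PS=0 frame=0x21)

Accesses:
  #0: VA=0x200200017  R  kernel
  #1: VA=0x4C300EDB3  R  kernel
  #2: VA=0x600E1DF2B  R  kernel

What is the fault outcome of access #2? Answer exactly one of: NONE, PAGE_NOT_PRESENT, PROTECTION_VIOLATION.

Trace:
#0 VA=0x200200017 (r,kernel):
  L0 @0x11[8] → 0x14007  P=1,RW=1,US=1,PS=0
  L1 @0x14[1] → 0x17087  P=1,RW=1,US=1,PS=1
  ✓ 0x17017 (huge @L1)  — 2 lookups
#1 VA=0x4C300EDB3 (r,kernel):
  L0 @0x11[19] → 0x1B007  P=1,RW=1,US=1,PS=0
  L1 @0x1B[24] → 0x1D007  P=1,RW=1,US=1,PS=0
  L2 @0x1D[14] → 0x5D006  P=0,RW=1,US=1,PS=0
  ✗ PAGE_NOT_PRESENT  [3 reads]
#2 VA=0x600E1DF2B (r,kernel):
  L0 @0x11[24] → 0x1F007  P=1,RW=1,US=1,PS=0
  L1 @0x1F[7] → 0x20007  P=1,RW=1,US=1,PS=0
  L2 @0x20[29] → 0x21007  P=1,RW=1,US=1,PS=0
  ✓ 0x21F2B  — 3 lookups

Access #2 fault: NONE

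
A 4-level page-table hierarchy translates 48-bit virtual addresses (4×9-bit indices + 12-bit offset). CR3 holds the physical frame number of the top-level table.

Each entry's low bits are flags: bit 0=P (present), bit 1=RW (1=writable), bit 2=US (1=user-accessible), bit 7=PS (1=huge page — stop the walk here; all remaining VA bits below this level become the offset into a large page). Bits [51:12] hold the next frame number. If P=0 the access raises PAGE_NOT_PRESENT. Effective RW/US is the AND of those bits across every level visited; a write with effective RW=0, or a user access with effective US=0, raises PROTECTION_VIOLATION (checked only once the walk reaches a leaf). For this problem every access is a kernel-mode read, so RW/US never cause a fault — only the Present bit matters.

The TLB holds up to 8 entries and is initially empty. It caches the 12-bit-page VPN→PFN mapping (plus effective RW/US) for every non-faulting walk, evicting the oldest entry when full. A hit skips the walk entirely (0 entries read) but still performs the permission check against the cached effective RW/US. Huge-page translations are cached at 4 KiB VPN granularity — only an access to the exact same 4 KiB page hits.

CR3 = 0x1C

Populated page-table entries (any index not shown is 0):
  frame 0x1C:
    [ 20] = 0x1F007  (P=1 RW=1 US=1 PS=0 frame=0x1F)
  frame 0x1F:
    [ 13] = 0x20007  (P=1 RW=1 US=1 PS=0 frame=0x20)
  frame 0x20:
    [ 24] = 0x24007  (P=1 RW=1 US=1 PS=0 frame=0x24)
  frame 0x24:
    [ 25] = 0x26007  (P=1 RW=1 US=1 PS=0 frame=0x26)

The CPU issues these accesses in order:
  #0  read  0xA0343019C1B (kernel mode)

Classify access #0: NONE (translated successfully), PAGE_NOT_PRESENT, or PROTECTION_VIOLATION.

Per-access translation:
#0 VA=0xA0343019C1B (r,kernel):
  L0 @0x1C[20] → 0x1F007  P=1,RW=1,US=1,PS=0
  L1 @0x1F[13] → 0x20007  P=1,RW=1,US=1,PS=0
  L2 @0x20[24] → 0x24007  P=1,RW=1,US=1,PS=0
  L3 @0x24[25] → 0x26007  P=1,RW=1,US=1,PS=0
  → PA=0x26C1B  (4 entries read)

Access #0 fault: NONE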